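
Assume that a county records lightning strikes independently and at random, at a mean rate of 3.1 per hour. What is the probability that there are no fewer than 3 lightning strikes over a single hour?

With mean μ = 3.1 per hour,
P(N ≥ 3) = 1 − P(N ≤ 2) = 1 − Σ_{j=0}^{2} e^(−μ) μ^j/j! ≈ 0.5988.

0.5988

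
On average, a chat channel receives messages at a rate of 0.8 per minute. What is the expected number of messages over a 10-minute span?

E[N] = λt = 0.8 × 10 = 8 (a 10-minute span = 10 minutes).

8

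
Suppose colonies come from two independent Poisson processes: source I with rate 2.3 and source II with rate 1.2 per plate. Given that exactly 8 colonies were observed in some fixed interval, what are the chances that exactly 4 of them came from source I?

0.1804

Given the total, each event is independently from source I with probability p = λ_I/(λ_I+λ_II) = 2.3/3.5 ≈ 0.6571.
So K ~ Binomial(8, 2.3/3.5): P(K = 4) = C(8,4) · (2.3/3.5)^4 · (1.2/3.5)^4 ≈ 0.1804.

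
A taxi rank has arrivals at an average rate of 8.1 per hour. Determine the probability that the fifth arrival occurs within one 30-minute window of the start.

Over the interval, μ = 8.1 × 0.5 = 4.05 (a 30-minute window = 0.5 hours).
The fifth arrival falls in the interval iff at least 5 events occur there: P(S_5 ≤ t) = P(N ≥ 5) = 1 − P(N ≤ 4) ≈ 0.3809.

0.3809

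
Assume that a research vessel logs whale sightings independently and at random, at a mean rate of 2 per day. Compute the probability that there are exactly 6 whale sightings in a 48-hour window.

Over the interval, μ = 2 × 2 = 4 (a 48-hour window = 2 days).
P(N = 6) = e^(−μ) μ^6/6! = e^(−4) · 4^6/720 ≈ 0.1042.

0.1042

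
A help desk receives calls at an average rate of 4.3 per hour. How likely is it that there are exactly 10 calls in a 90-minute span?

Over the interval, μ = 4.3 × 1.5 = 6.45 (a 90-minute span = 1.5 hours).
P(N = 10) = e^(−μ) μ^10/10! = e^(−6.45) · 6.45^10/3628800 ≈ 0.0543.

0.0543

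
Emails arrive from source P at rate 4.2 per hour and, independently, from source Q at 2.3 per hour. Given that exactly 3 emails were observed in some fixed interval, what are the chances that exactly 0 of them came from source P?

Given the total, each event is independently from source P with probability p = λ_P/(λ_P+λ_Q) = 4.2/6.5 ≈ 0.6462.
So K ~ Binomial(3, 4.2/6.5): P(K = 0) = C(3,0) · (4.2/6.5)^0 · (2.3/6.5)^3 ≈ 0.0443.

0.0443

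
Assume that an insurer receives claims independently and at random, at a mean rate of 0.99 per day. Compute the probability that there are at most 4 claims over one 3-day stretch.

Over the interval, μ = 0.99 × 3 = 2.97 (a 3-day stretch = 3 days).
P(N ≤ 4) = Σ_{j=0}^{4} e^(−μ) μ^j/j! ≈ 0.8203.

0.8203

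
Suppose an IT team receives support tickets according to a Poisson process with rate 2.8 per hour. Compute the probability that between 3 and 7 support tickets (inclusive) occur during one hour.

0.5224

With mean μ = 2.8 per hour,
P(3 ≤ N ≤ 7) = Σ_{j=3}^{7} e^(−2.8) · 2.8^j/j! ≈ 0.5224.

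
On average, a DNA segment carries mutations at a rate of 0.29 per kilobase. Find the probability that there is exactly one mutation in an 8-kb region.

Over the interval, μ = 0.29 × 8 = 2.32 (an 8-kb region = 8 kilobases).
P(N = 1) = e^(−μ) μ^1/1! = e^(−2.32) · 2.32^1/1 ≈ 0.2280.

0.2280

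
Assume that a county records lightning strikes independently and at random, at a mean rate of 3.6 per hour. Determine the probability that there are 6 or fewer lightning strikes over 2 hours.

0.4204

Over the interval, μ = 3.6 × 2 = 7.2 (2 hours).
P(N ≤ 6) = Σ_{j=0}^{6} e^(−μ) μ^j/j! ≈ 0.4204.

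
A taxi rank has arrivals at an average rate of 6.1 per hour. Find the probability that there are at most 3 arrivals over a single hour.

With mean μ = 6.1 per hour,
P(N ≤ 3) = Σ_{j=0}^{3} e^(−μ) μ^j/j! ≈ 0.1425.

0.1425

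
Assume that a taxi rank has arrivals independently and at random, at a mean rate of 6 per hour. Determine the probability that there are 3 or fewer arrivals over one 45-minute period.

Over the interval, μ = 6 × 0.75 = 4.5 (a 45-minute period = 0.75 hours).
P(N ≤ 3) = Σ_{j=0}^{3} e^(−μ) μ^j/j! ≈ 0.3423.

0.3423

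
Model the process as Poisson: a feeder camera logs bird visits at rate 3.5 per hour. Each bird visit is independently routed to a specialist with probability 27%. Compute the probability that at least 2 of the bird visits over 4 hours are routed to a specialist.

0.8909

Thinning: the bird visits that are routed to a specialist themselves form a Poisson process with rate 0.27 × 3.5 = 0.945 per hour.
Over the interval, μ = 0.945 × 4 = 3.78 (4 hours).
P(N ≥ 2) = 1 − P(N ≤ 1) ≈ 0.8909.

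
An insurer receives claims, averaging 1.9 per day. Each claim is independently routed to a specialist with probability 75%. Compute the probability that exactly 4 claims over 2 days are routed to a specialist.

Thinning: the claims that are routed to a specialist themselves form a Poisson process with rate 0.75 × 1.9 = 1.425 per day.
Over the interval, μ = 1.425 × 2 = 2.85 (2 days).
P(N = 4) = e^(−2.85) · 2.85^4/4! ≈ 0.1590.

0.1590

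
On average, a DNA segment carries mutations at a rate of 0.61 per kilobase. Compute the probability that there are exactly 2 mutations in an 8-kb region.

0.0905

Over the interval, μ = 0.61 × 8 = 4.88 (an 8-kb region = 8 kilobases).
P(N = 2) = e^(−μ) μ^2/2! = e^(−4.88) · 4.88^2/2 ≈ 0.0905.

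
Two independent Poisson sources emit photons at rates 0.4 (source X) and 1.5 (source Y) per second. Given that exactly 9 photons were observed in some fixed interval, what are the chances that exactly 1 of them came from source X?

Given the total, each event is independently from source X with probability p = λ_X/(λ_X+λ_Y) = 0.4/1.9 ≈ 0.2105.
So K ~ Binomial(9, 0.4/1.9): P(K = 1) = C(9,1) · (0.4/1.9)^1 · (1.5/1.9)^8 ≈ 0.2859.

0.2859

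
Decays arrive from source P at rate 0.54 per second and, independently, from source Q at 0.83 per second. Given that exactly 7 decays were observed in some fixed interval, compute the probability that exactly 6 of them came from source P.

Given the total, each event is independently from source P with probability p = λ_P/(λ_P+λ_Q) = 0.54/1.37 ≈ 0.3942.
So K ~ Binomial(7, 0.54/1.37): P(K = 6) = C(7,6) · (0.54/1.37)^6 · (0.83/1.37)^1 ≈ 0.0159.

0.0159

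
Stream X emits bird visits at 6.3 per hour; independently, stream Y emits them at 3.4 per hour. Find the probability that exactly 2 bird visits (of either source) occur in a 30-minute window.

0.0921

Independent Poisson processes superpose: combined rate λ = 6.3 + 3.4 = 9.7 per hour.
Over the interval, μ = 9.7 × 0.5 = 4.85 (a 30-minute window = 0.5 hours).
P(N = 2) = e^(−4.85) · 4.85^2/2! ≈ 0.0921.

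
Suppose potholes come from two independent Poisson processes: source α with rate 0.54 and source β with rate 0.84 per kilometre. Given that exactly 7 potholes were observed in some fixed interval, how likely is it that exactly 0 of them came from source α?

Given the total, each event is independently from source α with probability p = λ_α/(λ_α+λ_β) = 0.54/1.38 ≈ 0.3913.
So K ~ Binomial(7, 0.54/1.38): P(K = 0) = C(7,0) · (0.54/1.38)^0 · (0.84/1.38)^7 ≈ 0.0310.

0.0310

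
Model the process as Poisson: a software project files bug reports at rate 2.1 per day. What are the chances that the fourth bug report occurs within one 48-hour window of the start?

0.6046

Over the interval, μ = 2.1 × 2 = 4.2 (a 48-hour window = 2 days).
The fourth arrival falls in the interval iff at least 4 events occur there: P(S_4 ≤ t) = P(N ≥ 4) = 1 − P(N ≤ 3) ≈ 0.6046.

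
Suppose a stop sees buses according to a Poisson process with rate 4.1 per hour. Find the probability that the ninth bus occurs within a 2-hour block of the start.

0.4353

Over the interval, μ = 4.1 × 2 = 8.2 (a 2-hour block = 2 hours).
The ninth arrival falls in the interval iff at least 9 events occur there: P(S_9 ≤ t) = P(N ≥ 9) = 1 − P(N ≤ 8) ≈ 0.4353.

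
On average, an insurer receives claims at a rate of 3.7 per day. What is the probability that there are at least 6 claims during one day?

With mean μ = 3.7 per day,
P(N ≥ 6) = 1 − P(N ≤ 5) = 1 − Σ_{j=0}^{5} e^(−μ) μ^j/j! ≈ 0.1699.

0.1699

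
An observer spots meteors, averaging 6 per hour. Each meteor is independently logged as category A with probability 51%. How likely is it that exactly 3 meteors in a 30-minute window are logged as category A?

0.1293

Thinning: the meteors that are logged as category A themselves form a Poisson process with rate 0.51 × 6 = 3.06 per hour.
Over the interval, μ = 3.06 × 0.5 = 1.53 (a 30-minute window = 0.5 hours).
P(N = 3) = e^(−1.53) · 1.53^3/3! ≈ 0.1293.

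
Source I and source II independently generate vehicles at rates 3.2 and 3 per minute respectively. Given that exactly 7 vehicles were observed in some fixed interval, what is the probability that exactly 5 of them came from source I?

Given the total, each event is independently from source I with probability p = λ_I/(λ_I+λ_II) = 3.2/6.2 ≈ 0.5161.
So K ~ Binomial(7, 3.2/6.2): P(K = 5) = C(7,5) · (3.2/6.2)^5 · (3/6.2)^2 ≈ 0.1801.

0.1801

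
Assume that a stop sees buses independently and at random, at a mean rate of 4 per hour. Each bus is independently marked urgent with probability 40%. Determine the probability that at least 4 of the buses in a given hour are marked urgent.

0.0788

Thinning: the buses that are marked urgent themselves form a Poisson process with rate 0.4 × 4 = 1.6 per hour.
So μ = 1.6.
P(N ≥ 4) = 1 − P(N ≤ 3) ≈ 0.0788.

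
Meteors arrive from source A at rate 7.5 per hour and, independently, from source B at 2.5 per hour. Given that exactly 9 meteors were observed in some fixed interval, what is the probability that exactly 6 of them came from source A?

Given the total, each event is independently from source A with probability p = λ_A/(λ_A+λ_B) = 7.5/10 = 0.7500.
So K ~ Binomial(9, 7.5/10): P(K = 6) = C(9,6) · (7.5/10)^6 · (2.5/10)^3 ≈ 0.2336.

0.2336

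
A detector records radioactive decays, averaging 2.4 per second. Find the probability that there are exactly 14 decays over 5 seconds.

Over the interval, μ = 2.4 × 5 = 12 (5 seconds).
P(N = 14) = e^(−μ) μ^14/14! = e^(−12) · 12^14/87178291200 ≈ 0.0905.

0.0905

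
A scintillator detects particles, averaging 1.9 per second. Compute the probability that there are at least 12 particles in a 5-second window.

0.2480

Over the interval, μ = 1.9 × 5 = 9.5 (a 5-second window = 5 seconds).
P(N ≥ 12) = 1 − P(N ≤ 11) = 1 − Σ_{j=0}^{11} e^(−μ) μ^j/j! ≈ 0.2480.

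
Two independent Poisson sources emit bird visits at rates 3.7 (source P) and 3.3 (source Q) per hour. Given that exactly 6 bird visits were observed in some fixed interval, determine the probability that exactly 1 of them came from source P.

Given the total, each event is independently from source P with probability p = λ_P/(λ_P+λ_Q) = 3.7/7 ≈ 0.5286.
So K ~ Binomial(6, 3.7/7): P(K = 1) = C(6,1) · (3.7/7)^1 · (3.3/7)^5 ≈ 0.0738.

0.0738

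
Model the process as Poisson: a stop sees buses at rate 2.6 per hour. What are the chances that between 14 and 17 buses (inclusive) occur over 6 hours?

0.3879

Over the interval, μ = 2.6 × 6 = 15.6 (6 hours).
P(14 ≤ N ≤ 17) = Σ_{j=14}^{17} e^(−15.6) · 15.6^j/j! ≈ 0.3879.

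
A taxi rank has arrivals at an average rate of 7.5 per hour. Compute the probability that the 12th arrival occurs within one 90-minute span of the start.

Over the interval, μ = 7.5 × 1.5 = 11.25 (a 90-minute span = 1.5 hours).
The 12th arrival falls in the interval iff at least 12 events occur there: P(S_12 ≤ t) = P(N ≥ 12) = 1 − P(N ≤ 11) ≈ 0.4505.

0.4505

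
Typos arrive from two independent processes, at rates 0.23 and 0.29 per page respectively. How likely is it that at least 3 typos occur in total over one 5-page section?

Independent Poisson processes superpose: combined rate λ = 0.23 + 0.29 = 0.52 per page.
Over the interval, μ = 0.52 × 5 = 2.6 (a 5-page section = 5 pages).
P(N ≥ 3) = 1 − P(N ≤ 2) ≈ 0.4816.

0.4816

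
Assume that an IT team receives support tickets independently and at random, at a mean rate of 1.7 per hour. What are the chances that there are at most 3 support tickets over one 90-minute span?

Over the interval, μ = 1.7 × 1.5 = 2.55 (a 90-minute span = 1.5 hours).
P(N ≤ 3) = Σ_{j=0}^{3} e^(−μ) μ^j/j! ≈ 0.7468.

0.7468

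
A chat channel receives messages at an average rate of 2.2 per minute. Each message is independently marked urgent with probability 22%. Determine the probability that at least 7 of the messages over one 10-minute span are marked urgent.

Thinning: the messages that are marked urgent themselves form a Poisson process with rate 0.22 × 2.2 = 0.484 per minute.
Over the interval, μ = 0.484 × 10 = 4.84 (a 10-minute span = 10 minutes).
P(N ≥ 7) = 1 − P(N ≤ 6) ≈ 0.2148.

0.2148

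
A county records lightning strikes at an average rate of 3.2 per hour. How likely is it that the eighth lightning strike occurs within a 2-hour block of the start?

0.3127

Over the interval, μ = 3.2 × 2 = 6.4 (a 2-hour block = 2 hours).
The eighth arrival falls in the interval iff at least 8 events occur there: P(S_8 ≤ t) = P(N ≥ 8) = 1 − P(N ≤ 7) ≈ 0.3127.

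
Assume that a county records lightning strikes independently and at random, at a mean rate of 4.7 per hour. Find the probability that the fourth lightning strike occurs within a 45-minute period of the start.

0.4688

Over the interval, μ = 4.7 × 0.75 = 3.525 (a 45-minute period = 0.75 hours).
The fourth arrival falls in the interval iff at least 4 events occur there: P(S_4 ≤ t) = P(N ≥ 4) = 1 − P(N ≤ 3) ≈ 0.4688.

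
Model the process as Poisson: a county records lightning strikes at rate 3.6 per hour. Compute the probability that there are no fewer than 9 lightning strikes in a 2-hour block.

Over the interval, μ = 3.6 × 2 = 7.2 (a 2-hour block = 2 hours).
P(N ≥ 9) = 1 − P(N ≤ 8) = 1 − Σ_{j=0}^{8} e^(−μ) μ^j/j! ≈ 0.2973.

0.2973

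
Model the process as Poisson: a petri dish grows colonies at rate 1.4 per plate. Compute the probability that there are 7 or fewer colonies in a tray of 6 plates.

0.3987

Over the interval, μ = 1.4 × 6 = 8.4 (a tray of 6 plates = 6 plates).
P(N ≤ 7) = Σ_{j=0}^{7} e^(−μ) μ^j/j! ≈ 0.3987.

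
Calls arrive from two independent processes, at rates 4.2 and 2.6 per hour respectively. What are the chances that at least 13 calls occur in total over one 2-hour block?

0.6011

Independent Poisson processes superpose: combined rate λ = 4.2 + 2.6 = 6.8 per hour.
Over the interval, μ = 6.8 × 2 = 13.6 (a 2-hour block = 2 hours).
P(N ≥ 13) = 1 − P(N ≤ 12) ≈ 0.6011.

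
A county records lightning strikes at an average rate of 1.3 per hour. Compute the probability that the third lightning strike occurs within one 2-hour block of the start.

Over the interval, μ = 1.3 × 2 = 2.6 (a 2-hour block = 2 hours).
The third arrival falls in the interval iff at least 3 events occur there: P(S_3 ≤ t) = P(N ≥ 3) = 1 − P(N ≤ 2) ≈ 0.4816.

0.4816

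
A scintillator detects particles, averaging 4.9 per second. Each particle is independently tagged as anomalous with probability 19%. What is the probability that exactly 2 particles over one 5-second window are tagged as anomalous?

Thinning: the particles that are tagged as anomalous themselves form a Poisson process with rate 0.19 × 4.9 = 0.931 per second.
Over the interval, μ = 0.931 × 5 = 4.655 (a 5-second window = 5 seconds).
P(N = 2) = e^(−4.655) · 4.655^2/2! ≈ 0.1031.

0.1031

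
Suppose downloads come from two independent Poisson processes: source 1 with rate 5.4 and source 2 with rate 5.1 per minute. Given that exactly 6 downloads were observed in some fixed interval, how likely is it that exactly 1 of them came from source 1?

Given the total, each event is independently from source 1 with probability p = λ_1/(λ_1+λ_2) = 5.4/10.5 ≈ 0.5143.
So K ~ Binomial(6, 5.4/10.5): P(K = 1) = C(6,1) · (5.4/10.5)^1 · (5.1/10.5)^5 ≈ 0.0834.

0.0834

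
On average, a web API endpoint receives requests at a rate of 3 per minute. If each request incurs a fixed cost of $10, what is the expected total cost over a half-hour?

$900

E[N] = 3 × 30 = 90 (a half-hour = 30 minutes); E[cost] = 90 × $10 = $900.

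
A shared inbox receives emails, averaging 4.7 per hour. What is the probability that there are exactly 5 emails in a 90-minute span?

0.1259

Over the interval, μ = 4.7 × 1.5 = 7.05 (a 90-minute span = 1.5 hours).
P(N = 5) = e^(−μ) μ^5/5! = e^(−7.05) · 7.05^5/120 ≈ 0.1259.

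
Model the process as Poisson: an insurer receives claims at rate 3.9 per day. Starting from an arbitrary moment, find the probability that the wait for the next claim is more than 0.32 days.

0.2871

The wait for the next event is exponential with rate λ = 3.9 per day.
P(T > 0.32) = e^(−λt) = e^(−3.9 × 0.32) = e^(−1.248) ≈ 0.2871.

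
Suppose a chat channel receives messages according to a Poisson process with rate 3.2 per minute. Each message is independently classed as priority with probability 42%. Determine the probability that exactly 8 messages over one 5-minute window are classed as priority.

Thinning: the messages that are classed as priority themselves form a Poisson process with rate 0.42 × 3.2 = 1.344 per minute.
Over the interval, μ = 1.344 × 5 = 6.72 (a 5-minute window = 5 minutes).
P(N = 8) = e^(−6.72) · 6.72^8/8! ≈ 0.1244.

0.1244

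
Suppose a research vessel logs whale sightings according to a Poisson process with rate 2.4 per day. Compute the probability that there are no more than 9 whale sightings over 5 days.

0.2424

Over the interval, μ = 2.4 × 5 = 12 (5 days).
P(N ≤ 9) = Σ_{j=0}^{9} e^(−μ) μ^j/j! ≈ 0.2424.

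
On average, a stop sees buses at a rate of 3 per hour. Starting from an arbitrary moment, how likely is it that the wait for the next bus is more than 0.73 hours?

0.1119

The wait for the next event is exponential with rate λ = 3 per hour.
P(T > 0.73) = e^(−λt) = e^(−3 × 0.73) = e^(−2.19) ≈ 0.1119.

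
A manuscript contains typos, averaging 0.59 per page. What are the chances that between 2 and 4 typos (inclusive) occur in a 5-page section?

Over the interval, μ = 0.59 × 5 = 2.95 (a 5-page section = 5 pages).
P(2 ≤ N ≤ 4) = Σ_{j=2}^{4} e^(−2.95) · 2.95^j/j! ≈ 0.6169.

0.6169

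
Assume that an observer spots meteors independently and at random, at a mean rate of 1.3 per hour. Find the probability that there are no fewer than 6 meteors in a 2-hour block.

0.0490

Over the interval, μ = 1.3 × 2 = 2.6 (a 2-hour block = 2 hours).
P(N ≥ 6) = 1 − P(N ≤ 5) = 1 − Σ_{j=0}^{5} e^(−μ) μ^j/j! ≈ 0.0490.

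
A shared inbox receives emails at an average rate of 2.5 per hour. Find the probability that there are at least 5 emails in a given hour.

0.1088

With mean μ = 2.5 per hour,
P(N ≥ 5) = 1 − P(N ≤ 4) = 1 − Σ_{j=0}^{4} e^(−μ) μ^j/j! ≈ 0.1088.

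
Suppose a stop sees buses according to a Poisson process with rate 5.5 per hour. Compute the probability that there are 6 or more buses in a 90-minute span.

Over the interval, μ = 5.5 × 1.5 = 8.25 (a 90-minute span = 1.5 hours).
P(N ≥ 6) = 1 − P(N ≤ 5) = 1 − Σ_{j=0}^{5} e^(−μ) μ^j/j! ≈ 0.8306.

0.8306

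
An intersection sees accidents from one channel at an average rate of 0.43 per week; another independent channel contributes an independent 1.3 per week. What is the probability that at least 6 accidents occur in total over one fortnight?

0.1371

Independent Poisson processes superpose: combined rate λ = 0.43 + 1.3 = 1.73 per week.
Over the interval, μ = 1.73 × 2 = 3.46 (a fortnight = 2 weeks).
P(N ≥ 6) = 1 − P(N ≤ 5) ≈ 0.1371.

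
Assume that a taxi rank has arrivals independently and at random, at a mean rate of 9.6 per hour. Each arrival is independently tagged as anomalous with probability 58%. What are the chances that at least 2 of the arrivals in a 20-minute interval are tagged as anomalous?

Thinning: the arrivals that are tagged as anomalous themselves form a Poisson process with rate 0.58 × 9.6 = 5.568 per hour.
Over the interval, μ = 5.568 × 1/3 = 1.856 (a 20-minute interval = 1/3 hours).
P(N ≥ 2) = 1 − P(N ≤ 1) ≈ 0.5536.

0.5536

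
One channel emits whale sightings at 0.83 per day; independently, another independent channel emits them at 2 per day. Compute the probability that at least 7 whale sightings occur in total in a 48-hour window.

Independent Poisson processes superpose: combined rate λ = 0.83 + 2 = 2.83 per day.
Over the interval, μ = 2.83 × 2 = 5.66 (a 48-hour window = 2 days).
P(N ≥ 7) = 1 − P(N ≤ 6) ≈ 0.3393.

0.3393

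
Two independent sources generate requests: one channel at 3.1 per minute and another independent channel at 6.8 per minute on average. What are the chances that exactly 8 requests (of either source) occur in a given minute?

0.1148

Independent Poisson processes superpose: combined rate λ = 3.1 + 6.8 = 9.9 per minute.
So μ = 9.9.
P(N = 8) = e^(−9.9) · 9.9^8/8! ≈ 0.1148.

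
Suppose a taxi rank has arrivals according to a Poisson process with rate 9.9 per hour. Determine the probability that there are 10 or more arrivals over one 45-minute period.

Over the interval, μ = 9.9 × 0.75 = 7.425 (a 45-minute period = 0.75 hours).
P(N ≥ 10) = 1 − P(N ≤ 9) = 1 − Σ_{j=0}^{9} e^(−μ) μ^j/j! ≈ 0.2151.

0.2151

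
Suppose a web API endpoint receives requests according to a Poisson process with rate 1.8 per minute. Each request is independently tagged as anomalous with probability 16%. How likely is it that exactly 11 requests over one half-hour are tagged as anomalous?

Thinning: the requests that are tagged as anomalous themselves form a Poisson process with rate 0.16 × 1.8 = 0.288 per minute.
Over the interval, μ = 0.288 × 30 = 8.64 (a half-hour = 30 minutes).
P(N = 11) = e^(−8.64) · 8.64^11/11! ≈ 0.0888.

0.0888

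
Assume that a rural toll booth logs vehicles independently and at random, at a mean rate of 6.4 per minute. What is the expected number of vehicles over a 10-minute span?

E[N] = λt = 6.4 × 10 = 64 (a 10-minute span = 10 minutes).

64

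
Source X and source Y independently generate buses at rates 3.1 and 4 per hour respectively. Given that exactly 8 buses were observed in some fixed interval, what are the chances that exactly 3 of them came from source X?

0.2645

Given the total, each event is independently from source X with probability p = λ_X/(λ_X+λ_Y) = 3.1/7.1 ≈ 0.4366.
So K ~ Binomial(8, 3.1/7.1): P(K = 3) = C(8,3) · (3.1/7.1)^3 · (4/7.1)^5 ≈ 0.2645.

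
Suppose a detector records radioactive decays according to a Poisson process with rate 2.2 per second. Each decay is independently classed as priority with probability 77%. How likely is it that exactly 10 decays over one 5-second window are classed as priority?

0.1098

Thinning: the decays that are classed as priority themselves form a Poisson process with rate 0.77 × 2.2 = 1.694 per second.
Over the interval, μ = 1.694 × 5 = 8.47 (a 5-second window = 5 seconds).
P(N = 10) = e^(−8.47) · 8.47^10/10! ≈ 0.1098.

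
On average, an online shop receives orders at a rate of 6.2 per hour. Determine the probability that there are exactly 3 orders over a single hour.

0.0806

With mean μ = 6.2 per hour,
P(N = 3) = e^(−μ) μ^3/3! = e^(−6.2) · 6.2^3/6 ≈ 0.0806.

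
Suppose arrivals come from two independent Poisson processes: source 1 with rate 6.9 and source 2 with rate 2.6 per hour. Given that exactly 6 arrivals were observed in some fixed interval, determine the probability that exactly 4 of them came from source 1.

Given the total, each event is independently from source 1 with probability p = λ_1/(λ_1+λ_2) = 6.9/9.5 ≈ 0.7263.
So K ~ Binomial(6, 6.9/9.5): P(K = 4) = C(6,4) · (6.9/9.5)^4 · (2.6/9.5)^2 ≈ 0.3127.

0.3127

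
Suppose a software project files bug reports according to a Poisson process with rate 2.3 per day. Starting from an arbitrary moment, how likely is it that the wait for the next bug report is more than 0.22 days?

0.6029

The wait for the next event is exponential with rate λ = 2.3 per day.
P(T > 0.22) = e^(−λt) = e^(−2.3 × 0.22) = e^(−0.506) ≈ 0.6029.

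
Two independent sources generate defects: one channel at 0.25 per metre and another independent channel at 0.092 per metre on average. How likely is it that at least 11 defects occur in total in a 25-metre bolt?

0.2422

Independent Poisson processes superpose: combined rate λ = 0.25 + 0.092 = 0.342 per metre.
Over the interval, μ = 0.342 × 25 = 8.55 (a 25-metre bolt = 25 metres).
P(N ≥ 11) = 1 − P(N ≤ 10) ≈ 0.2422.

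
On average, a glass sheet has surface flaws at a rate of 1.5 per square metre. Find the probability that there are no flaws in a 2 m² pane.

0.0498

Over the interval, μ = 1.5 × 2 = 3 (a 2 m² pane = 2 square metres).
P(N = 0) = e^(−μ) μ^0/0! = e^(−3) · 3^0/1 ≈ 0.0498.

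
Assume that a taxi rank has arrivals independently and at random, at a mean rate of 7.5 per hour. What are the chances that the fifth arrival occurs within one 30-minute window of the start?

0.3225

Over the interval, μ = 7.5 × 0.5 = 3.75 (a 30-minute window = 0.5 hours).
The fifth arrival falls in the interval iff at least 5 events occur there: P(S_5 ≤ t) = P(N ≥ 5) = 1 − P(N ≤ 4) ≈ 0.3225.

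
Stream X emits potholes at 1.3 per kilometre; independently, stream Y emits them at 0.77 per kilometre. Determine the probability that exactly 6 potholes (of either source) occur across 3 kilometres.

0.1600

Independent Poisson processes superpose: combined rate λ = 1.3 + 0.77 = 2.07 per kilometre.
Over the interval, μ = 2.07 × 3 = 6.21 (3 kilometres).
P(N = 6) = e^(−6.21) · 6.21^6/6! ≈ 0.1600.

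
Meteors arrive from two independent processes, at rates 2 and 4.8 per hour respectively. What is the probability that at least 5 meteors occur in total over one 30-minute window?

0.2558

Independent Poisson processes superpose: combined rate λ = 2 + 4.8 = 6.8 per hour.
Over the interval, μ = 6.8 × 0.5 = 3.4 (a 30-minute window = 0.5 hours).
P(N ≥ 5) = 1 − P(N ≤ 4) ≈ 0.2558.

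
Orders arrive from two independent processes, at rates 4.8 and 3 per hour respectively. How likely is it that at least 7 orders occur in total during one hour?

Independent Poisson processes superpose: combined rate λ = 4.8 + 3 = 7.8 per hour.
So μ = 7.8.
P(N ≥ 7) = 1 − P(N ≤ 6) ≈ 0.6616.

0.6616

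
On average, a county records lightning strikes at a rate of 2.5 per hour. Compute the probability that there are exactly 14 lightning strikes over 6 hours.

Over the interval, μ = 2.5 × 6 = 15 (6 hours).
P(N = 14) = e^(−μ) μ^14/14! = e^(−15) · 15^14/87178291200 ≈ 0.1024.

0.1024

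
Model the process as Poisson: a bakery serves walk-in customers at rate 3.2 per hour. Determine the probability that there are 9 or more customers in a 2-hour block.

0.1967

Over the interval, μ = 3.2 × 2 = 6.4 (a 2-hour block = 2 hours).
P(N ≥ 9) = 1 − P(N ≤ 8) = 1 − Σ_{j=0}^{8} e^(−μ) μ^j/j! ≈ 0.1967.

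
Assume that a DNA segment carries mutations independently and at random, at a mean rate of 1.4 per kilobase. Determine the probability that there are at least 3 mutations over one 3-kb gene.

0.7898

Over the interval, μ = 1.4 × 3 = 4.2 (a 3-kb gene = 3 kilobases).
P(N ≥ 3) = 1 − P(N ≤ 2) = 1 − Σ_{j=0}^{2} e^(−μ) μ^j/j! ≈ 0.7898.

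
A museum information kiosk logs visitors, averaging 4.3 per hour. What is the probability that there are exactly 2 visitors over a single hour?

With mean μ = 4.3 per hour,
P(N = 2) = e^(−μ) μ^2/2! = e^(−4.3) · 4.3^2/2 ≈ 0.1254.

0.1254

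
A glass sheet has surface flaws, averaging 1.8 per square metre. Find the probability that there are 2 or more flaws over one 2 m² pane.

Over the interval, μ = 1.8 × 2 = 3.6 (a 2 m² pane = 2 square metres).
P(N ≥ 2) = 1 − P(N ≤ 1) = 1 − Σ_{j=0}^{1} e^(−μ) μ^j/j! ≈ 0.8743.

0.8743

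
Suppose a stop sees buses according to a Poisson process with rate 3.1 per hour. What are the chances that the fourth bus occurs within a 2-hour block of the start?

0.8658

Over the interval, μ = 3.1 × 2 = 6.2 (a 2-hour block = 2 hours).
The fourth arrival falls in the interval iff at least 4 events occur there: P(S_4 ≤ t) = P(N ≥ 4) = 1 − P(N ≤ 3) ≈ 0.8658.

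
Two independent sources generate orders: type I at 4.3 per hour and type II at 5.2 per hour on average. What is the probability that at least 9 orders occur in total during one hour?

0.6082

Independent Poisson processes superpose: combined rate λ = 4.3 + 5.2 = 9.5 per hour.
So μ = 9.5.
P(N ≥ 9) = 1 − P(N ≤ 8) ≈ 0.6082.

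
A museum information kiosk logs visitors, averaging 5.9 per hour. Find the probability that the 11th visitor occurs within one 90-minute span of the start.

0.2764

Over the interval, μ = 5.9 × 1.5 = 8.85 (a 90-minute span = 1.5 hours).
The 11th arrival falls in the interval iff at least 11 events occur there: P(S_11 ≤ t) = P(N ≥ 11) = 1 − P(N ≤ 10) ≈ 0.2764.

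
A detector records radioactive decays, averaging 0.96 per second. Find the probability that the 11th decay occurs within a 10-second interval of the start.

0.3671

Over the interval, μ = 0.96 × 10 = 9.6 (a 10-second interval = 10 seconds).
The 11th arrival falls in the interval iff at least 11 events occur there: P(S_11 ≤ t) = P(N ≥ 11) = 1 − P(N ≤ 10) ≈ 0.3671.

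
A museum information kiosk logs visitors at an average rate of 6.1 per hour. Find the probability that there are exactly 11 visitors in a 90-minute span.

Over the interval, μ = 6.1 × 1.5 = 9.15 (a 90-minute span = 1.5 hours).
P(N = 11) = e^(−μ) μ^11/11! = e^(−9.15) · 9.15^11/39916800 ≈ 0.1002.

0.1002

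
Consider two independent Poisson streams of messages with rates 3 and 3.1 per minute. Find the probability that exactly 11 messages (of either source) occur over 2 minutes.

0.1123

Independent Poisson processes superpose: combined rate λ = 3 + 3.1 = 6.1 per minute.
Over the interval, μ = 6.1 × 2 = 12.2 (2 minutes).
P(N = 11) = e^(−12.2) · 12.2^11/11! ≈ 0.1123.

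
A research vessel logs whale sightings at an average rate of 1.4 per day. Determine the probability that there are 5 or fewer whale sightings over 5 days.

Over the interval, μ = 1.4 × 5 = 7 (5 days).
P(N ≤ 5) = Σ_{j=0}^{5} e^(−μ) μ^j/j! ≈ 0.3007.

0.3007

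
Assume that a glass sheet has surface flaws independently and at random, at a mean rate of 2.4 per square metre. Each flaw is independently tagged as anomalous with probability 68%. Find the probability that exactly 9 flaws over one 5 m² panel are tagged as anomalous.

Thinning: the flaws that are tagged as anomalous themselves form a Poisson process with rate 0.68 × 2.4 = 1.632 per square metre.
Over the interval, μ = 1.632 × 5 = 8.16 (a 5 m² panel = 5 square metres).
P(N = 9) = e^(−8.16) · 8.16^9/9! ≈ 0.1264.

0.1264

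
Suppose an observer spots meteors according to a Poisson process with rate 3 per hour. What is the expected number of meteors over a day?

72

E[N] = λt = 3 × 24 = 72 (a day = 24 hours).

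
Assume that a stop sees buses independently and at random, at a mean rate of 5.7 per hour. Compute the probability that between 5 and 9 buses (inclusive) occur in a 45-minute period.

0.4123

Over the interval, μ = 5.7 × 0.75 = 4.275 (a 45-minute period = 0.75 hours).
P(5 ≤ N ≤ 9) = Σ_{j=5}^{9} e^(−4.275) · 4.275^j/j! ≈ 0.4123.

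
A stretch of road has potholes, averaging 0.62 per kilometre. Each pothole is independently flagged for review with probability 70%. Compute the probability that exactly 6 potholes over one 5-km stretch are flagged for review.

Thinning: the potholes that are flagged for review themselves form a Poisson process with rate 0.7 × 0.62 = 0.434 per kilometre.
Over the interval, μ = 0.434 × 5 = 2.17 (a 5-km stretch = 5 kilometres).
P(N = 6) = e^(−2.17) · 2.17^6/6! ≈ 0.0166.

0.0166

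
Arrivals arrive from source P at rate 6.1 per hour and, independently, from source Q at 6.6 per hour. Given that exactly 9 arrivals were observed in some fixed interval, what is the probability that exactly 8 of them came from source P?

Given the total, each event is independently from source P with probability p = λ_P/(λ_P+λ_Q) = 6.1/12.7 ≈ 0.4803.
So K ~ Binomial(9, 6.1/12.7): P(K = 8) = C(9,8) · (6.1/12.7)^8 · (6.6/12.7)^1 ≈ 0.0132.

0.0132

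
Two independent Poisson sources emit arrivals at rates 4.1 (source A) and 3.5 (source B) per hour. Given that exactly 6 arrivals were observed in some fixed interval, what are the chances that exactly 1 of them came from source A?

0.0670

Given the total, each event is independently from source A with probability p = λ_A/(λ_A+λ_B) = 4.1/7.6 ≈ 0.5395.
So K ~ Binomial(6, 4.1/7.6): P(K = 1) = C(6,1) · (4.1/7.6)^1 · (3.5/7.6)^5 ≈ 0.0670.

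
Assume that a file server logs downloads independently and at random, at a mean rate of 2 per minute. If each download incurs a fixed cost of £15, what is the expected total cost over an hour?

E[N] = 2 × 60 = 120 (an hour = 60 minutes); E[cost] = 120 × £15 = £1800.

£1800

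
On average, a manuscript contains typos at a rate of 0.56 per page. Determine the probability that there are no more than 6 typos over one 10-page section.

Over the interval, μ = 0.56 × 10 = 5.6 (a 10-page section = 10 pages).
P(N ≤ 6) = Σ_{j=0}^{6} e^(−μ) μ^j/j! ≈ 0.6703.

0.6703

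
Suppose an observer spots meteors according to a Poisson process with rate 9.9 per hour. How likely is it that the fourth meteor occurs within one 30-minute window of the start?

0.7279

Over the interval, μ = 9.9 × 0.5 = 4.95 (a 30-minute window = 0.5 hours).
The fourth arrival falls in the interval iff at least 4 events occur there: P(S_4 ≤ t) = P(N ≥ 4) = 1 − P(N ≤ 3) ≈ 0.7279.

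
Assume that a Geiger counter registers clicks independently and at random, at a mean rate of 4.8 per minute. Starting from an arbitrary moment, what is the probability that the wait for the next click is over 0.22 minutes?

The wait for the next event is exponential with rate λ = 4.8 per minute.
P(T > 0.22) = e^(−λt) = e^(−4.8 × 0.22) = e^(−1.056) ≈ 0.3478.

0.3478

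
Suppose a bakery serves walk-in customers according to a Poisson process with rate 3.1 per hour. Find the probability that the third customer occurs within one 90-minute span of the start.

Over the interval, μ = 3.1 × 1.5 = 4.65 (a 90-minute span = 1.5 hours).
The third arrival falls in the interval iff at least 3 events occur there: P(S_3 ≤ t) = P(N ≥ 3) = 1 − P(N ≤ 2) ≈ 0.8426.

0.8426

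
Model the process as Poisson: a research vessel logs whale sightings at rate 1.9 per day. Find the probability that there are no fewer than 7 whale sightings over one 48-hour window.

0.0909

Over the interval, μ = 1.9 × 2 = 3.8 (a 48-hour window = 2 days).
P(N ≥ 7) = 1 − P(N ≤ 6) = 1 − Σ_{j=0}^{6} e^(−μ) μ^j/j! ≈ 0.0909.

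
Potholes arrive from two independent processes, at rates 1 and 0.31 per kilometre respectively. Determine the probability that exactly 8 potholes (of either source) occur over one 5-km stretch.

Independent Poisson processes superpose: combined rate λ = 1 + 0.31 = 1.31 per kilometre.
Over the interval, μ = 1.31 × 5 = 6.55 (a 5-km stretch = 5 kilometres).
P(N = 8) = e^(−6.55) · 6.55^8/8! ≈ 0.1202.

0.1202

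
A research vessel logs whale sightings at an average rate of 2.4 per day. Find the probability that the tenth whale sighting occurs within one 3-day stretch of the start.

Over the interval, μ = 2.4 × 3 = 7.2 (a 3-day stretch = 3 days).
The tenth arrival falls in the interval iff at least 10 events occur there: P(S_10 ≤ t) = P(N ≥ 10) = 1 − P(N ≤ 9) ≈ 0.1904.

0.1904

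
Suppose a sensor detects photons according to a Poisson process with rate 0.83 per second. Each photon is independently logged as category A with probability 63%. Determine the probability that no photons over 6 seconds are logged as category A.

0.0434

Thinning: the photons that are logged as category A themselves form a Poisson process with rate 0.63 × 0.83 = 0.5229 per second.
Over the interval, μ = 0.5229 × 6 = 3.1374 (6 seconds).
P(N = 0) = e^(−3.1374) · 3.1374^0/0! ≈ 0.0434.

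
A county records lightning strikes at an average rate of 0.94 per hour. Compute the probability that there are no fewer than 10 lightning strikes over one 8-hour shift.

0.2259

Over the interval, μ = 0.94 × 8 = 7.52 (an 8-hour shift = 8 hours).
P(N ≥ 10) = 1 − P(N ≤ 9) = 1 − Σ_{j=0}^{9} e^(−μ) μ^j/j! ≈ 0.2259.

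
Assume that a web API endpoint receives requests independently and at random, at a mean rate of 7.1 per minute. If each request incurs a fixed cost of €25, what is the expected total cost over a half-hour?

E[N] = 7.1 × 30 = 213 (a half-hour = 30 minutes); E[cost] = 213 × €25 = €5325.

€5325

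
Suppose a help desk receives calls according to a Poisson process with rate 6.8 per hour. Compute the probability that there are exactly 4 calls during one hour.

0.0992

With mean μ = 6.8 per hour,
P(N = 4) = e^(−μ) μ^4/4! = e^(−6.8) · 6.8^4/24 ≈ 0.0992.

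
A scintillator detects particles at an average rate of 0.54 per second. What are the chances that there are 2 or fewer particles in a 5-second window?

Over the interval, μ = 0.54 × 5 = 2.7 (a 5-second window = 5 seconds).
P(N ≤ 2) = Σ_{j=0}^{2} e^(−μ) μ^j/j! ≈ 0.4936.

0.4936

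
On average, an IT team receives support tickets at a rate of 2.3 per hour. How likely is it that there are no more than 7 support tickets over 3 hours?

Over the interval, μ = 2.3 × 3 = 6.9 (3 hours).
P(N ≤ 7) = Σ_{j=0}^{7} e^(−μ) μ^j/j! ≈ 0.6136.

0.6136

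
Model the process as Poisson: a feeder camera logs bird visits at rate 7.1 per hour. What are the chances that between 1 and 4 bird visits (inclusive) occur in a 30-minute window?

Over the interval, μ = 7.1 × 0.5 = 3.55 (a 30-minute window = 0.5 hours).
P(1 ≤ N ≤ 4) = Σ_{j=1}^{4} e^(−3.55) · 3.55^j/j! ≈ 0.6872.

0.6872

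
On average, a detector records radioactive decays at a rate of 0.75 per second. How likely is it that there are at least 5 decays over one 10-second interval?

Over the interval, μ = 0.75 × 10 = 7.5 (a 10-second interval = 10 seconds).
P(N ≥ 5) = 1 − P(N ≤ 4) = 1 − Σ_{j=0}^{4} e^(−μ) μ^j/j! ≈ 0.8679.

0.8679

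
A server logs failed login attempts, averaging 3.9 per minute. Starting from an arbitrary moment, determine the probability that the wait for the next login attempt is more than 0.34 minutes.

0.2655

The wait for the next event is exponential with rate λ = 3.9 per minute.
P(T > 0.34) = e^(−λt) = e^(−3.9 × 0.34) = e^(−1.326) ≈ 0.2655.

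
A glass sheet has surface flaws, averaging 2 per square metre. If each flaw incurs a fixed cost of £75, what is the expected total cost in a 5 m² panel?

£750

E[N] = 2 × 5 = 10 (a 5 m² panel = 5 square metres); E[cost] = 10 × £75 = £750.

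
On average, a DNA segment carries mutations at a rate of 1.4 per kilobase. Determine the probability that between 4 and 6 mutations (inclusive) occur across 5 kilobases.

0.3679

Over the interval, μ = 1.4 × 5 = 7 (5 kilobases).
P(4 ≤ N ≤ 6) = Σ_{j=4}^{6} e^(−7) · 7^j/j! ≈ 0.3679.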